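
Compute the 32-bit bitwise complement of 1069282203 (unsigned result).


~0b111111101110111111001110011011 = 0b11000000010001000000110001100100 = 3225685092 (32-bit unsigned)

3225685092


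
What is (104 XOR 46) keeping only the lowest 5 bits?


Step 1: 104 ^ 46 = 70
Step 2: 70 & 31 = 6

6


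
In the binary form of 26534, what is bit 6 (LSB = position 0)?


0b110011110100110, position 6 = 0

0


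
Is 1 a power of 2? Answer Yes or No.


0b1. Only one bit set => Yes

Yes


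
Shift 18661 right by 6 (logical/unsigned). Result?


0b100100011100101 >> 6 = 0b100100011 = 291

291


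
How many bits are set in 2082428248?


0b1111100000111110101010101011000 has 17 set bits

17


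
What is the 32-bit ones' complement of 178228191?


178228191 ^ 4294967295 = 4116739104

4116739104


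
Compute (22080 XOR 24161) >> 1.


Step 1: 22080 ^ 24161 = 2081
Step 2: 2081 >> 1 = 1040

1040


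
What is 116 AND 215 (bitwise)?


0b1110100 & 0b11010111 = 0b1010100 = 84

84


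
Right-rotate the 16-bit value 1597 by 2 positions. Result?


Rotate 0b11000111101 right by 2 (16-bit) = 0b100000110001111 = 16783

16783


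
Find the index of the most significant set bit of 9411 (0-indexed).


0b10010011000011. Highest set bit at position 13

13


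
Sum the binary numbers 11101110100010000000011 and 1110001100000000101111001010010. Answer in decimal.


11101110100010000000011 + 1110001100000000101111001010010 = 1110001111101111010001001010101 = 1912054357

1912054357


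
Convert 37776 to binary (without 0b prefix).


37776 = 1001001110010000 in binary

1001001110010000


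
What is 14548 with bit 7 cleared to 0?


14548 & ~(1 << 7) = 14420

14420


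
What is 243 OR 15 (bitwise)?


0b11110011 | 0b1111 = 0b11111111 = 255

255


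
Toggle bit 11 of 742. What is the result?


742 ^ (1 << 11) = 742 ^ 2048 = 2790

2790


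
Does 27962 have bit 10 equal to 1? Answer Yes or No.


0b110110100111010, bit 10 = 1. Yes

Yes


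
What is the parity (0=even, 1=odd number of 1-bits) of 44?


0b101100 has 3 ones => parity 1

1


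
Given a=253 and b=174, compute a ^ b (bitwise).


253 ^ 174 = 83

83


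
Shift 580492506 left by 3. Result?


0b100010100110011001110011011010 << 3 = 0b100010100110011001110011011010000 = 4643940048

4643940048


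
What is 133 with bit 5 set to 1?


133 | (1 << 5) = 133 | 32 = 165

165


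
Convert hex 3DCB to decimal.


3DCB hex = 15819 decimal

15819


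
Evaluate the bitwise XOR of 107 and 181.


0b1101011 ^ 0b10110101 = 0b11011110 = 222

222


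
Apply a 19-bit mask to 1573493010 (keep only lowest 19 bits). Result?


1573493010 & 524287 = 104722

104722


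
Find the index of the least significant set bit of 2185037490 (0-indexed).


0b10000010001111010000011010110010. Lowest set bit at position 1

1


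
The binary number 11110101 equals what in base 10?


11110101 in decimal = 245

245


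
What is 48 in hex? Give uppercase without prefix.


48 = 30 hex

30


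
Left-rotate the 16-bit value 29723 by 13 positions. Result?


Rotate 0b111010000011011 left by 13 (16-bit) = 0b110111010000011 = 28291

28291


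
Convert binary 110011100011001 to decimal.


110011100011001 in decimal = 26393

26393


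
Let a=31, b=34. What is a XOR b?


31 ^ 34 = 61

61


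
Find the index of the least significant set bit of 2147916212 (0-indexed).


0b10000000000001101001100110110100. Lowest set bit at position 2

2


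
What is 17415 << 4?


0b100010000000111 << 4 = 0b1000100000001110000 = 278640

278640


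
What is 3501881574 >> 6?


0b11010000101110100111100011100110 >> 6 = 0b11010000101110100111100011 = 54716899

54716899


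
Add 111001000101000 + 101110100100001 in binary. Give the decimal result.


111001000101000 + 101110100100001 = 1100111101001001 = 53065

53065


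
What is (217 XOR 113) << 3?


Step 1: 217 ^ 113 = 168
Step 2: 168 << 3 = 1344

1344


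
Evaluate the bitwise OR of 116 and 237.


0b1110100 | 0b11101101 = 0b11111101 = 253

253


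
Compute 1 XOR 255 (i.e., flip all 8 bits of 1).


1 ^ 255 = 254

254


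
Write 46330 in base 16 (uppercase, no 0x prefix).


46330 = B4FA hex

B4FA


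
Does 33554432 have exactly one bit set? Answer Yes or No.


0b10000000000000000000000000. Only one bit set => Yes

Yes


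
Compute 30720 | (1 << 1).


30720 | (1 << 1) = 30720 | 2 = 30722

30722


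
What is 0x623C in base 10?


623C hex = 25148 decimal

25148


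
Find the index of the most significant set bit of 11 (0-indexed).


0b1011. Highest set bit at position 3

3


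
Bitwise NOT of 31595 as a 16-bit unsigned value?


~0b111101101101011 = 0b1000010010010100 = 33940 (16-bit unsigned)

33940


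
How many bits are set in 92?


0b1011100 has 4 set bits

4


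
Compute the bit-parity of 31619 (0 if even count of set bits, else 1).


0b111101110000011 has 9 ones => parity 1

1


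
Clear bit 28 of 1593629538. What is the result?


1593629538 & ~(1 << 28) = 1325194082

1325194082


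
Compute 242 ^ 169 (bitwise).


0b11110010 ^ 0b10101001 = 0b1011011 = 91

91


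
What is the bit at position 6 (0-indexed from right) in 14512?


0b11100010110000, position 6 = 0

0


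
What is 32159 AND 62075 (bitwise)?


0b111110110011111 & 0b1111001001111011 = 0b111000000011011 = 28699

28699


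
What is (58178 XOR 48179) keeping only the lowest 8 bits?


Step 1: 58178 ^ 48179 = 24433
Step 2: 24433 & 255 = 113

113


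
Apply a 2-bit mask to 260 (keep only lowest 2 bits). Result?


260 & 3 = 0

0


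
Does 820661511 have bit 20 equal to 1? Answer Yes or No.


0b110000111010100100110100000111, bit 20 = 0. No

No


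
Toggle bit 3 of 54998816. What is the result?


54998816 ^ (1 << 3) = 54998816 ^ 8 = 54998824

54998824


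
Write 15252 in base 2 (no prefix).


15252 = 11101110010100 in binary

11101110010100


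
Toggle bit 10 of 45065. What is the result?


45065 ^ (1 << 10) = 45065 ^ 1024 = 46089

46089


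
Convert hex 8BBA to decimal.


8BBA hex = 35770 decimal

35770


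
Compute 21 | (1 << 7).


21 | (1 << 7) = 21 | 128 = 149

149


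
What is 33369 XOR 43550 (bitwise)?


0b1000001001011001 ^ 0b1010101000011110 = 0b10100001000111 = 10311

10311


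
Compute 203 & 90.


0b11001011 & 0b1011010 = 0b1001010 = 74

74


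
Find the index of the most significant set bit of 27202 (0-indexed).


0b110101001000010. Highest set bit at position 14

14


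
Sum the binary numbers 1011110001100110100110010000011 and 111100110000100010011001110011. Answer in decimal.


1011110001100110100110010000011 + 111100110000100010011001110011 = 10011010111101010111001011110110 = 2599777014

2599777014


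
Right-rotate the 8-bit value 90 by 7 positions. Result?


Rotate 0b1011010 right by 7 (8-bit) = 0b10110100 = 180

180


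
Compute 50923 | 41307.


0b1100011011101011 | 0b1010000101011011 = 0b1110011111111011 = 59387

59387


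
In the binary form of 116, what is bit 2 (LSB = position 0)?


0b1110100, position 2 = 1

1


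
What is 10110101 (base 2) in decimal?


10110101 in decimal = 181

181


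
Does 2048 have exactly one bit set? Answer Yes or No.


0b100000000000. Only one bit set => Yes

Yes


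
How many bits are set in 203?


0b11001011 has 5 set bits

5


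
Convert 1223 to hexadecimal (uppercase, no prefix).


1223 = 4C7 hex

4C7


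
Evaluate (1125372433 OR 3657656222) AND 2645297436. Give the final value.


Step 1: 1125372433 | 3657656222 = 3675518879
Step 2: 3675518879 & 2645297436 = 2566914332

2566914332


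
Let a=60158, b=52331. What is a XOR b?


60158 ^ 52331 = 9877

9877


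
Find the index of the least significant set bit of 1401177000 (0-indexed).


0b1010011100001000100001110101000. Lowest set bit at position 3

3


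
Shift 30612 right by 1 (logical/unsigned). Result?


0b111011110010100 >> 1 = 0b11101111001010 = 15306

15306


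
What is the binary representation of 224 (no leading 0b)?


224 = 11100000 in binary

11100000


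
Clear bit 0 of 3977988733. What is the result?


3977988733 & ~(1 << 0) = 3977988732

3977988732


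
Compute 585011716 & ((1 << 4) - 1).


585011716 & 15 = 4

4


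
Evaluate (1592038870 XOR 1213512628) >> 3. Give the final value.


Step 1: 1592038870 ^ 1213512628 = 380644962
Step 2: 380644962 >> 3 = 47580620

47580620


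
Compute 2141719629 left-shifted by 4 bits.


0b1111111101010000000110001001101 << 4 = 0b11111111010100000001100010011010000 = 34267514064

34267514064


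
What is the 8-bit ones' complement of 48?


48 ^ 255 = 207

207


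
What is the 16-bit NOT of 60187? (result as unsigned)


~0b1110101100011011 = 0b1010011100100 = 5348 (16-bit unsigned)

5348


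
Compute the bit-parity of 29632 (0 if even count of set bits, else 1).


0b111001111000000 has 7 ones => parity 1

1


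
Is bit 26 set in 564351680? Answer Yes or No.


0b100001101000110101001011000000, bit 26 = 0. No

No


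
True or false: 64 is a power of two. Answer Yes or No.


0b1000000. Only one bit set => Yes

Yes


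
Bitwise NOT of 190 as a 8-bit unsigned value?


~0b10111110 = 0b1000001 = 65 (8-bit unsigned)

65


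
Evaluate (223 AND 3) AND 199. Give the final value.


Step 1: 223 & 3 = 3
Step 2: 3 & 199 = 3

3


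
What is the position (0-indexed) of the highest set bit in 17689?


0b100010100011001. Highest set bit at position 14

14


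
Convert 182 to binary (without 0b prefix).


182 = 10110110 in binary

10110110


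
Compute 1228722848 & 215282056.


0b1001001001111001101001010100000 & 0b1100110101001111000110001000 = 0b1000000101001101000010000000 = 135581824

135581824


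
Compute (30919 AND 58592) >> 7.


Step 1: 30919 & 58592 = 24768
Step 2: 24768 >> 7 = 193

193


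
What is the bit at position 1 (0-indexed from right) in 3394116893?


0b11001010010011100001110100011101, position 1 = 0

0


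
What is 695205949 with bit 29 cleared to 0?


695205949 & ~(1 << 29) = 158335037

158335037


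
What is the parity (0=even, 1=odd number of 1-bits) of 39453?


0b1001101000011101 has 8 ones => parity 0

0


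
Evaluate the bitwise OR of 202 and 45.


0b11001010 | 0b101101 = 0b11101111 = 239

239


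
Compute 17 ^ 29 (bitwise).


0b10001 ^ 0b11101 = 0b1100 = 12

12


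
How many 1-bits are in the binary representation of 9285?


0b10010001000101 has 5 set bits

5


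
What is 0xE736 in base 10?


E736 hex = 59190 decimal

59190


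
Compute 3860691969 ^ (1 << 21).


3860691969 ^ (1 << 21) = 3860691969 ^ 2097152 = 3862789121

3862789121


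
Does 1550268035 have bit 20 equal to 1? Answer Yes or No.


0b1011100011001110011011010000011, bit 20 = 0. No

No


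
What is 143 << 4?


0b10001111 << 4 = 0b100011110000 = 2288

2288


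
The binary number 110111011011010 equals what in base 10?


110111011011010 in decimal = 28378

28378


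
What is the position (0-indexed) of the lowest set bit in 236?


0b11101100. Lowest set bit at position 2

2


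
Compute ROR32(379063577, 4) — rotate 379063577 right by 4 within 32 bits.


Rotate 0b10110100110000000110100011001 right by 4 (32-bit) = 0b10010001011010011000000011010001 = 2439610577

2439610577


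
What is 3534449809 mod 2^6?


3534449809 & 63 = 17

17


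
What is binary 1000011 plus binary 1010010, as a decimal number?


1000011 + 1010010 = 10010101 = 149

149


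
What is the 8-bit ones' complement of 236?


236 ^ 255 = 19

19


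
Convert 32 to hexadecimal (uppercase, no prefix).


32 = 20 hex

20


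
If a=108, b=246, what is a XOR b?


108 ^ 246 = 154

154


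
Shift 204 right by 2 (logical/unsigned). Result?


0b11001100 >> 2 = 0b110011 = 51

51


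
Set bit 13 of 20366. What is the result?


20366 | (1 << 13) = 20366 | 8192 = 28558

28558


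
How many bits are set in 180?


0b10110100 has 4 set bits

4


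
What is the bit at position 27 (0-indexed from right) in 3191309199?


0b10111110001101111000001110001111, position 27 = 1

1


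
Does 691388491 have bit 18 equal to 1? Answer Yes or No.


0b101001001101011100000001001011, bit 18 = 1. Yes

Yes


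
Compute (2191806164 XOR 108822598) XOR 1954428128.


Step 1: 2191806164 ^ 108822598 = 2228801170
Step 2: 2228801170 ^ 1954428128 = 4037474930

4037474930


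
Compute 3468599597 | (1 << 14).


3468599597 | (1 << 14) = 3468599597 | 16384 = 3468615981

3468615981


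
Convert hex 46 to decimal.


46 hex = 70 decimal

70


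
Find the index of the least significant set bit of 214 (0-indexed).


0b11010110. Lowest set bit at position 1

1


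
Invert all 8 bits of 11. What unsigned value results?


11 ^ 255 = 244

244


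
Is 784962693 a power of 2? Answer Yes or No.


0b101110110010011001010010000101. Multiple bits set => No

No


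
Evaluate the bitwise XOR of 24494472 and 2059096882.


0b1011101011100000110001000 ^ 0b1111010101110110101001100110010 = 0b1111011110011101001001010111010 = 2077135546

2077135546


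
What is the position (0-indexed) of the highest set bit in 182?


0b10110110. Highest set bit at position 7

7


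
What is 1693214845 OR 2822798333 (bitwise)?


0b1100100111011000110100001111101 | 0b10101000010000000111101111111101 = 0b11101100111011000111101111111101 = 3974921213

3974921213


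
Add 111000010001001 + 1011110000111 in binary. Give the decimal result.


111000010001001 + 1011110000111 = 1000100000010000 = 34832

34832


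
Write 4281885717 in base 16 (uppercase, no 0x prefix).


4281885717 = FF386415 hex

FF386415


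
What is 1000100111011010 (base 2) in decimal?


1000100111011010 in decimal = 35290

35290


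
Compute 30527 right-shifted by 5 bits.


0b111011100111111 >> 5 = 0b1110111001 = 953

953


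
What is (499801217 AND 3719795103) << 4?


Step 1: 499801217 & 3719795103 = 495063169
Step 2: 495063169 << 4 = 7921010704

7921010704


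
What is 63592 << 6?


0b1111100001101000 << 6 = 0b1111100001101000000000 = 4069888

4069888


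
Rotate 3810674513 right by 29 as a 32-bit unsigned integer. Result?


Rotate 0b11100011001000100100011101010001 right by 29 (32-bit) = 0b11001000100100011101010001111 = 420625039

420625039


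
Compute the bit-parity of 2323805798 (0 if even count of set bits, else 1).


0b10001010100000100111011001100110 has 14 ones => parity 0

0


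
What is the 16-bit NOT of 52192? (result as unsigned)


~0b1100101111100000 = 0b11010000011111 = 13343 (16-bit unsigned)

13343


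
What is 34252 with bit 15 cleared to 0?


34252 & ~(1 << 15) = 1484

1484


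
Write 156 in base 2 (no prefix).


156 = 10011100 in binary

10011100


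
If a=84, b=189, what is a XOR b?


84 ^ 189 = 233

233


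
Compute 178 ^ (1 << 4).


178 ^ (1 << 4) = 178 ^ 16 = 162

162


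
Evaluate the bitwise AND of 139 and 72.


0b10001011 & 0b1001000 = 0b1000 = 8

8


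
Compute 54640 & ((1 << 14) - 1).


54640 & 16383 = 5488

5488


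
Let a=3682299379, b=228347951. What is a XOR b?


3682299379 ^ 228347951 = 3605478876

3605478876


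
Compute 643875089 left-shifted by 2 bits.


0b100110011000001100000100010001 << 2 = 0b10011001100000110000010001000100 = 2575500356

2575500356


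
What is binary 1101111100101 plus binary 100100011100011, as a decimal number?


1101111100101 + 100100011100011 = 110010011001000 = 25800

25800


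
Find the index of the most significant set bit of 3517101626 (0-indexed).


0b11010001101000101011011000111010. Highest set bit at position 31

31


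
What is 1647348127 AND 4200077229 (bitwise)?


0b1100010001100001000100110011111 & 0b11111010010110000001011110101101 = 0b1100010000100000000000110001101 = 1645216141

1645216141


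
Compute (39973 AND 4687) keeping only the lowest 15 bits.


Step 1: 39973 & 4687 = 4101
Step 2: 4101 & 32767 = 4101

4101


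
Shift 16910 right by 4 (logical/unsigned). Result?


0b100001000001110 >> 4 = 0b10000100000 = 1056

1056


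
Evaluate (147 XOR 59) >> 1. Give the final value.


Step 1: 147 ^ 59 = 168
Step 2: 168 >> 1 = 84

84


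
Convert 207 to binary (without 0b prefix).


207 = 11001111 in binary

11001111


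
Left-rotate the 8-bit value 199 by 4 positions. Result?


Rotate 0b11000111 left by 4 (8-bit) = 0b1111100 = 124

124


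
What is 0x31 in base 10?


31 hex = 49 decimal

49


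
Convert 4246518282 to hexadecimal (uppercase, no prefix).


4246518282 = FD1CBA0A hex

FD1CBA0A


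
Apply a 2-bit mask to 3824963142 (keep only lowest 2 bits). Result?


3824963142 & 3 = 2

2


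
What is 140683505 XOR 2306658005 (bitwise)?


0b1000011000101010100011110001 ^ 0b10001001011111001100111011010101 = 0b10000001000111100110011000100100 = 2166253092

2166253092


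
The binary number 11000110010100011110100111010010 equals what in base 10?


11000110010100011110100111010010 in decimal = 3327257042

3327257042


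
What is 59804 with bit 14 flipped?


59804 ^ (1 << 14) = 59804 ^ 16384 = 43420

43420


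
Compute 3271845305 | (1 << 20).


3271845305 | (1 << 20) = 3271845305 | 1048576 = 3272893881

3272893881


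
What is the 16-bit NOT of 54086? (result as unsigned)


~0b1101001101000110 = 0b10110010111001 = 11449 (16-bit unsigned)

11449


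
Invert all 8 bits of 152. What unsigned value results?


152 ^ 255 = 103

103


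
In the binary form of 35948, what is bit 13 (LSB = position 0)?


0b1000110001101100, position 13 = 0

0


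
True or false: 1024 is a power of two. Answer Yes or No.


0b10000000000. Only one bit set => Yes

Yes


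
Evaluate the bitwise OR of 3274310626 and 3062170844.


0b11000011001010100000001111100010 | 0b10110110100001010000010011011100 = 0b11110111101011110000011111111110 = 4155443198

4155443198


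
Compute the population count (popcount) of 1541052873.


0b1011011110110101001100111001001 has 18 set bits

18


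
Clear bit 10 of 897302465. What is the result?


897302465 & ~(1 << 10) = 897301441

897301441


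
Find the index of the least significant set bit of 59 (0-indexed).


0b111011. Lowest set bit at position 0

0


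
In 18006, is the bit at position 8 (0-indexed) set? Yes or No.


0b100011001010110, bit 8 = 0. No

No


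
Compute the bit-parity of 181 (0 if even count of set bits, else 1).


0b10110101 has 5 ones => parity 1

1


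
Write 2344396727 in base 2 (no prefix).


2344396727 = 10001011101111001010011110110111 in binary

10001011101111001010011110110111


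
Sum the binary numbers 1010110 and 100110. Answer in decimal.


1010110 + 100110 = 1111100 = 124

124


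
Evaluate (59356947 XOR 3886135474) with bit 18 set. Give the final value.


Step 1: 59356947 ^ 3886135474 = 3827830689
Step 2: 3827830689 | (1 << 18) = 3827830689 | 262144 = 3828092833

3828092833


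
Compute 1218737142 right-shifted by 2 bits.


0b1001000101001000111001111110110 >> 2 = 0b10010001010010001110011111101 = 304684285

304684285


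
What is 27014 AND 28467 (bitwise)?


0b110100110000110 & 0b110111100110011 = 0b110100100000010 = 26882

26882


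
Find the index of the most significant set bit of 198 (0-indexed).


0b11000110. Highest set bit at position 7

7


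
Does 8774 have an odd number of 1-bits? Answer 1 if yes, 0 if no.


0b10001001000110 has 5 ones => parity 1

1


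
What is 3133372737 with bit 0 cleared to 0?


3133372737 & ~(1 << 0) = 3133372736

3133372736


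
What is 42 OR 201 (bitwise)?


0b101010 | 0b11001001 = 0b11101011 = 235

235


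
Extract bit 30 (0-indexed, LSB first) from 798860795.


0b101111100111011010010111111011, position 30 = 0

0


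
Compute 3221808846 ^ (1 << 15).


3221808846 ^ (1 << 15) = 3221808846 ^ 32768 = 3221776078

3221776078


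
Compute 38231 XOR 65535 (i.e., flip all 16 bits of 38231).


38231 ^ 65535 = 27304

27304


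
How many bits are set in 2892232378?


0b10101100011000111111011010111010 has 19 set bits

19


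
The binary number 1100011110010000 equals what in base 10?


1100011110010000 in decimal = 51088

51088


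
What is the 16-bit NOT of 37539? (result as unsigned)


~0b1001001010100011 = 0b110110101011100 = 27996 (16-bit unsigned)

27996


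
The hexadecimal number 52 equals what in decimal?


52 hex = 82 decimal

82


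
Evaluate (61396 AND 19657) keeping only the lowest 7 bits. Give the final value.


Step 1: 61396 & 19657 = 19648
Step 2: 19648 & 127 = 64

64


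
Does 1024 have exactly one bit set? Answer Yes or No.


0b10000000000. Only one bit set => Yes

Yes


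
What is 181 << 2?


0b10110101 << 2 = 0b1011010100 = 724

724


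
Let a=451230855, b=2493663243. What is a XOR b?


451230855 ^ 2493663243 = 2387047564

2387047564


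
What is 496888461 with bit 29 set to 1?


496888461 | (1 << 29) = 496888461 | 536870912 = 1033759373

1033759373


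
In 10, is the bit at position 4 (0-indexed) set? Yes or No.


0b1010, bit 4 = 0. No

No


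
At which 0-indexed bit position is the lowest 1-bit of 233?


0b11101001. Lowest set bit at position 0

0


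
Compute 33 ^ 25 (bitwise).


0b100001 ^ 0b11001 = 0b111000 = 56

56


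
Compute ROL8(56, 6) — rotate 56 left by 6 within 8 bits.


Rotate 0b111000 left by 6 (8-bit) = 0b1110 = 14

14


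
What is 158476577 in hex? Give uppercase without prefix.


158476577 = 9722921 hex

9722921


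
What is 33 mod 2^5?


33 & 31 = 1

1


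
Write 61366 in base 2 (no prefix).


61366 = 1110111110110110 in binary

1110111110110110


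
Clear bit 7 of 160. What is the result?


160 & ~(1 << 7) = 32

32


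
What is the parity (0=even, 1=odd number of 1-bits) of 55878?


0b1101101001000110 has 8 ones => parity 0

0


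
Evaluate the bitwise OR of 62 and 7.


0b111110 | 0b111 = 0b111111 = 63

63


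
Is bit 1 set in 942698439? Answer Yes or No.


0b111000001100000110111111000111, bit 1 = 1. Yes

Yes


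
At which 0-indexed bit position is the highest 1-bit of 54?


0b110110. Highest set bit at position 5

5


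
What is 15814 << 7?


0b11110111000110 << 7 = 0b111101110001100000000 = 2024192

2024192


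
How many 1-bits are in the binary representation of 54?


0b110110 has 4 set bits

4


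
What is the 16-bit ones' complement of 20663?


20663 ^ 65535 = 44872

44872


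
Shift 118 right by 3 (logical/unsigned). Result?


0b1110110 >> 3 = 0b1110 = 14

14


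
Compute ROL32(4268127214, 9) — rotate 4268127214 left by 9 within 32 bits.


Rotate 0b11111110011001100111001111101110 left by 9 (32-bit) = 0b11001100111001111101110111111100 = 3437747708

3437747708


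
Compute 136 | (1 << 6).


136 | (1 << 6) = 136 | 64 = 200

200


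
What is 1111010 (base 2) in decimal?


1111010 in decimal = 122

122


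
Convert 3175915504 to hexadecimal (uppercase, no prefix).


3175915504 = BD4C9FF0 hex

BD4C9FF0


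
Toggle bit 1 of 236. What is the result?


236 ^ (1 << 1) = 236 ^ 2 = 238

238


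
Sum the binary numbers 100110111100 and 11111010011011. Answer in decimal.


100110111100 + 11111010011011 = 100100001010111 = 18519

18519


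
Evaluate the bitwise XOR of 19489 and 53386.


0b100110000100001 ^ 0b1101000010001010 = 0b1001110010101011 = 40107

40107


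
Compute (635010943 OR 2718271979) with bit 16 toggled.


Step 1: 635010943 | 2718271979 = 2816344063
Step 2: 2816344063 ^ (1 << 16) = 2816344063 ^ 65536 = 2816278527

2816278527


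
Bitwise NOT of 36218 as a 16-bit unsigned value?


~0b1000110101111010 = 0b111001010000101 = 29317 (16-bit unsigned)

29317


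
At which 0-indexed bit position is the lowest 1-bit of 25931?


0b110010101001011. Lowest set bit at position 0

0


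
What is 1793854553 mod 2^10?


1793854553 & 1023 = 89

89


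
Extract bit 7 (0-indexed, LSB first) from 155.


0b10011011, position 7 = 1

1


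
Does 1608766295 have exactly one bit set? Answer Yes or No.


0b1011111111000111101001101010111. Multiple bits set => No

No


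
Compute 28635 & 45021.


0b110111111011011 & 0b1010111111011101 = 0b10111111011001 = 12249

12249


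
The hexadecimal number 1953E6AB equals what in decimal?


1953E6AB hex = 424928939 decimal

424928939


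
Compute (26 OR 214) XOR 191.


Step 1: 26 | 214 = 222
Step 2: 222 ^ 191 = 97

97


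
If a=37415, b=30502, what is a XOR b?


37415 ^ 30502 = 58625

58625


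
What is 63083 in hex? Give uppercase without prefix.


63083 = F66B hex

F66B


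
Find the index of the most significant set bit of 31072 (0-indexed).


0b111100101100000. Highest set bit at position 14

14


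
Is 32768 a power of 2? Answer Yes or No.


0b1000000000000000. Only one bit set => Yes

Yes


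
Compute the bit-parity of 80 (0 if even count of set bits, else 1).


0b1010000 has 2 ones => parity 0

0


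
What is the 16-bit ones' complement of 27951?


27951 ^ 65535 = 37584

37584


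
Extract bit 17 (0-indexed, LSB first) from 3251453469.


0b11000001110011010011111000011101, position 17 = 0

0


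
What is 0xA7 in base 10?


A7 hex = 167 decimal

167


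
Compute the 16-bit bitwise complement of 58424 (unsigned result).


~0b1110010000111000 = 0b1101111000111 = 7111 (16-bit unsigned)

7111


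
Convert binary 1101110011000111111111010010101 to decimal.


1101110011000111111111010010101 in decimal = 1852046997

1852046997


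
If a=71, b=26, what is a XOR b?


71 ^ 26 = 93

93


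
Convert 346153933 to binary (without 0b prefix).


346153933 = 10100101000011110001111001101 in binary

10100101000011110001111001101


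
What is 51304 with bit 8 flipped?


51304 ^ (1 << 8) = 51304 ^ 256 = 51560

51560


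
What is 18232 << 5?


0b100011100111000 << 5 = 0b10001110011100000000 = 583424

583424


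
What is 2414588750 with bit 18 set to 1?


2414588750 | (1 << 18) = 2414588750 | 262144 = 2414850894

2414850894


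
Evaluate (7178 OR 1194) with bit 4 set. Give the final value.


Step 1: 7178 | 1194 = 7338
Step 2: 7338 | (1 << 4) = 7338 | 16 = 7354

7354


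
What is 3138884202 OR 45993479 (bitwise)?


0b10111011000101111001001001101010 | 0b10101111011100111000000111 = 0b10111011101111111101111001101111 = 3149913711

3149913711


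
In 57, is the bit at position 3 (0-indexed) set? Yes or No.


0b111001, bit 3 = 1. Yes

Yes


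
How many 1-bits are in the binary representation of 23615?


0b101110000111111 has 10 set bits

10


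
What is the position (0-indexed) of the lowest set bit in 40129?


0b1001110011000001. Lowest set bit at position 0

0


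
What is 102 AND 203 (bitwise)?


0b1100110 & 0b11001011 = 0b1000010 = 66

66


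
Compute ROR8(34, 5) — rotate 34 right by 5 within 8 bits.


Rotate 0b100010 right by 5 (8-bit) = 0b10001 = 17

17


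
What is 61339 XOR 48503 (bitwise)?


0b1110111110011011 ^ 0b1011110101110111 = 0b101001011101100 = 21228

21228


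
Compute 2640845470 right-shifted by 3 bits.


0b10011101011010000001101010011110 >> 3 = 0b10011101011010000001101010011 = 330105683

330105683


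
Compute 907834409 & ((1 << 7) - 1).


907834409 & 127 = 41

41


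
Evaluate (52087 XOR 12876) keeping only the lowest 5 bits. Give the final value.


Step 1: 52087 ^ 12876 = 63803
Step 2: 63803 & 31 = 27

27


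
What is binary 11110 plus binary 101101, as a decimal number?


11110 + 101101 = 1001011 = 75

75


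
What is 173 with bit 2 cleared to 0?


173 & ~(1 << 2) = 169

169


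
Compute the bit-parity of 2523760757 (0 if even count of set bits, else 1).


0b10010110011011011000100001110101 has 16 ones => parity 0

0


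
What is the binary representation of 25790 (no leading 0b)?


25790 = 110010010111110 in binary

110010010111110


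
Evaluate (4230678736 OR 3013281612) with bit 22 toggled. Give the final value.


Step 1: 4230678736 | 3013281612 = 4290449372
Step 2: 4290449372 ^ (1 << 22) = 4290449372 ^ 4194304 = 4294643676

4294643676


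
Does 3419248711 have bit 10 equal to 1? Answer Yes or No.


0b11001011110011011001100001000111, bit 10 = 0. No

No


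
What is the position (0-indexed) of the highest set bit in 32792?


0b1000000000011000. Highest set bit at position 15

15


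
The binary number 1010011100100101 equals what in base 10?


1010011100100101 in decimal = 42789

42789


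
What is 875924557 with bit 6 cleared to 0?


875924557 & ~(1 << 6) = 875924493

875924493


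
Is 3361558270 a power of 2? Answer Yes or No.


0b11001000010111010100111011111110. Multiple bits set => No

No


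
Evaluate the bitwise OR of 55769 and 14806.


0b1101100111011001 | 0b11100111010110 = 0b1111100111011111 = 63967

63967


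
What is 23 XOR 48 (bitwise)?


0b10111 ^ 0b110000 = 0b100111 = 39

39


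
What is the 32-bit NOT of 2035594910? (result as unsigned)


~0b1111001010101001011011010011110 = 0b10000110101010110100100101100001 = 2259372385 (32-bit unsigned)

2259372385


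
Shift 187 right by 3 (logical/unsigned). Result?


0b10111011 >> 3 = 0b10111 = 23

23


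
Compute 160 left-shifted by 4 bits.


0b10100000 << 4 = 0b101000000000 = 2560

2560


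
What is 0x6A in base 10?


6A hex = 106 decimal

106


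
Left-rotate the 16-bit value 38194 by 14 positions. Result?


Rotate 0b1001010100110010 left by 14 (16-bit) = 0b1010010101001100 = 42316

42316


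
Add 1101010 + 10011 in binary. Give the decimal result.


1101010 + 10011 = 1111101 = 125

125


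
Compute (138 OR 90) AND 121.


Step 1: 138 | 90 = 218
Step 2: 218 & 121 = 88

88


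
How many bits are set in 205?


0b11001101 has 5 set bits

5


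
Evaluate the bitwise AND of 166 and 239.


0b10100110 & 0b11101111 = 0b10100110 = 166

166


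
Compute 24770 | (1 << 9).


24770 | (1 << 9) = 24770 | 512 = 25282

25282


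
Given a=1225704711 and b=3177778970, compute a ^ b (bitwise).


1225704711 ^ 3177778970 = 4100442653

4100442653


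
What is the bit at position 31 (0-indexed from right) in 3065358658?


0b10110110101101011010100101000010, position 31 = 1

1


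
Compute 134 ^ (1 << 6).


134 ^ (1 << 6) = 134 ^ 64 = 198

198


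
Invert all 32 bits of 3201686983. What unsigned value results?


3201686983 ^ 4294967295 = 1093280312

1093280312


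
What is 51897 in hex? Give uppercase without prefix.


51897 = CAB9 hex

CAB9


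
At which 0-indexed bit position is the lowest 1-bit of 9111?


0b10001110010111. Lowest set bit at position 0

0


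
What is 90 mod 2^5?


90 & 31 = 26

26


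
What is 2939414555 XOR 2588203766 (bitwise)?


0b10101111001100111110100000011011 ^ 0b10011010010001001101101011110110 = 0b110101011101110011001011101101 = 897004269

897004269


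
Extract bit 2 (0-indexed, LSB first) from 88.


0b1011000, position 2 = 0

0


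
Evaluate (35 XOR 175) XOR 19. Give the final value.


Step 1: 35 ^ 175 = 140
Step 2: 140 ^ 19 = 159

159


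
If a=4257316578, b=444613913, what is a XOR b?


4257316578 ^ 444613913 = 3879812091

3879812091


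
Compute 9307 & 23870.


0b10010001011011 & 0b101110100111110 = 0b10000011010 = 1050

1050


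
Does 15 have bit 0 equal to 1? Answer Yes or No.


0b1111, bit 0 = 1. Yes

Yes


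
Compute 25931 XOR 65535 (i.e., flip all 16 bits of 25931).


25931 ^ 65535 = 39604

39604


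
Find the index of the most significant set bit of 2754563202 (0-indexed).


0b10100100001011110100110010000010. Highest set bit at position 31

31


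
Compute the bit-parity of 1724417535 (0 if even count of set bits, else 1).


0b1100110110010001000010111111111 has 18 ones => parity 0

0


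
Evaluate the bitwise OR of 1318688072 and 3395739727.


0b1001110100110011001010101001000 | 0b11001010011001101110000001001111 = 0b11001110111111111111010101001111 = 3472880975

3472880975


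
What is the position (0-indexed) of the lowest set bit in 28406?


0b110111011110110. Lowest set bit at position 1

1


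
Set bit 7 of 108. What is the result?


108 | (1 << 7) = 108 | 128 = 236

236


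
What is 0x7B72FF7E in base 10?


7B72FF7E hex = 2071134078 decimal

2071134078


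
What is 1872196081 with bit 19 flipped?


1872196081 ^ (1 << 19) = 1872196081 ^ 524288 = 1872720369

1872720369


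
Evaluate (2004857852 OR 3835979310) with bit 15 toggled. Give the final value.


Step 1: 2004857852 | 3835979310 = 4160747518
Step 2: 4160747518 ^ (1 << 15) = 4160747518 ^ 32768 = 4160714750

4160714750


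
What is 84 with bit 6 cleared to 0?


84 & ~(1 << 6) = 20

20


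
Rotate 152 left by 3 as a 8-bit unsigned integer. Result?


Rotate 0b10011000 left by 3 (8-bit) = 0b11000100 = 196

196


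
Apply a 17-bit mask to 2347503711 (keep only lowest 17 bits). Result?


2347503711 & 131071 = 4191

4191


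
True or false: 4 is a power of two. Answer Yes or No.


0b100. Only one bit set => Yes

Yes


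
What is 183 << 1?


0b10110111 << 1 = 0b101101110 = 366

366


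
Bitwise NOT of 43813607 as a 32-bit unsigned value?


~0b10100111001000101011100111 = 0b11111101011000110111010100011000 = 4251153688 (32-bit unsigned)

4251153688


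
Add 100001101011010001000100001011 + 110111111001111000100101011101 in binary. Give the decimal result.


100001101011010001000100001011 + 110111111001111000100101011101 = 1011001100101001001101001101000 = 1502911080

1502911080


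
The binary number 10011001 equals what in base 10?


10011001 in decimal = 153

153


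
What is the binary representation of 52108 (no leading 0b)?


52108 = 1100101110001100 in binary

1100101110001100


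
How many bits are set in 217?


0b11011001 has 5 set bits

5


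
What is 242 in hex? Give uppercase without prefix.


242 = F2 hex

F2


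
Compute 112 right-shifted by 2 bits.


0b1110000 >> 2 = 0b11100 = 28

28


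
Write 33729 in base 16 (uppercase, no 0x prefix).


33729 = 83C1 hex

83C1


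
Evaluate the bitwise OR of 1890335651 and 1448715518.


0b1110000101011000011101110100011 | 0b1010110010110011010010011111110 = 0b1110110111111011011111111111111 = 1996341247

1996341247


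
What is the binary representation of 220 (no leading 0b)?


220 = 11011100 in binary

11011100


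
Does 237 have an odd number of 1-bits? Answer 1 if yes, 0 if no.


0b11101101 has 6 ones => parity 0

0


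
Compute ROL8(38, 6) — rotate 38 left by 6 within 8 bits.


Rotate 0b100110 left by 6 (8-bit) = 0b10001001 = 137

137


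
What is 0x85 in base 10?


85 hex = 133 decimal

133


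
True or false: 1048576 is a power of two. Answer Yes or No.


0b100000000000000000000. Only one bit set => Yes

Yes


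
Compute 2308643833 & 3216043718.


0b10001001100110110001101111111001 & 0b10111111101100001110111011000110 = 0b10001001100100000000101011000000 = 2307918528

2307918528


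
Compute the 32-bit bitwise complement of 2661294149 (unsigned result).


~0b10011110101000000010000001000101 = 0b1100001010111111101111110111010 = 1633673146 (32-bit unsigned)

1633673146


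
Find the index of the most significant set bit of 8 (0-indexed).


0b1000. Highest set bit at position 3

3


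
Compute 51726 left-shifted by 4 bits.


0b1100101000001110 << 4 = 0b11001010000011100000 = 827616

827616


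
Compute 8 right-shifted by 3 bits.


0b1000 >> 3 = 0b1 = 1

1


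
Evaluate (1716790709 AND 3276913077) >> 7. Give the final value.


Step 1: 1716790709 & 3276913077 = 1112547765
Step 2: 1112547765 >> 7 = 8691779

8691779


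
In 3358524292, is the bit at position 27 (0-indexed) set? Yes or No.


0b11001000001011110000001110000100, bit 27 = 1. Yes

Yes


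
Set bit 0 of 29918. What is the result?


29918 | (1 << 0) = 29918 | 1 = 29919

29919


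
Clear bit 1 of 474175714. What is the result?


474175714 & ~(1 << 1) = 474175712

474175712


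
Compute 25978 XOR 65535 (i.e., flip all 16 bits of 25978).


25978 ^ 65535 = 39557

39557


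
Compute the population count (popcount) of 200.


0b11001000 has 3 set bits

3


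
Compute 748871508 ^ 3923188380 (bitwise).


0b101100101000101101111101010100 ^ 0b11101001110101110001101010011100 = 0b11000101011101011100010111001000 = 3312829896

3312829896


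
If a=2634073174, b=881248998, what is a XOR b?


2634073174 ^ 881248998 = 2844135088

2844135088


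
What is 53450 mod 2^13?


53450 & 8191 = 4298

4298


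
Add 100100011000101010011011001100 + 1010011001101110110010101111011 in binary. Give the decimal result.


100100011000101010011011001100 + 1010011001101110110010101111011 = 1110111100110100000110001000111 = 2006584391

2006584391


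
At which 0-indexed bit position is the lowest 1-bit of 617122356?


0b100100110010001000101000110100. Lowest set bit at position 2

2


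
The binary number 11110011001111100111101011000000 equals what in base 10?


11110011001111100111101011000000 in decimal = 4080958144

4080958144


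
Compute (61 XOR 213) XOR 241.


Step 1: 61 ^ 213 = 232
Step 2: 232 ^ 241 = 25

25


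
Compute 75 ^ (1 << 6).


75 ^ (1 << 6) = 75 ^ 64 = 11

11


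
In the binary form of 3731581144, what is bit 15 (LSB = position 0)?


0b11011110011010110110100011011000, position 15 = 0

0


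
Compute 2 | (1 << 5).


2 | (1 << 5) = 2 | 32 = 34

34


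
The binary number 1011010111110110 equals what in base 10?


1011010111110110 in decimal = 46582

46582


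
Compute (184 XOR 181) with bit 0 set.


Step 1: 184 ^ 181 = 13
Step 2: 13 | (1 << 0) = 13 | 1 = 13

13


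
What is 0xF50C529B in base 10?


F50C529B hex = 4111225499 decimal

4111225499


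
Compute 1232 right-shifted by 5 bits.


0b10011010000 >> 5 = 0b100110 = 38

38


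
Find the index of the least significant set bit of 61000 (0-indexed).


0b1110111001001000. Lowest set bit at position 3

3


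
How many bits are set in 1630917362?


0b1100001001101011101001011110010 has 16 set bits

16


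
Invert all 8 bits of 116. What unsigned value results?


116 ^ 255 = 139

139


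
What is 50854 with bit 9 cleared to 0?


50854 & ~(1 << 9) = 50342

50342


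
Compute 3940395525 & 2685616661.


0b11101010110111011010101000000101 & 0b10100000000100110100001000010101 = 0b10100000000100010000001000000101 = 2685469189

2685469189
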